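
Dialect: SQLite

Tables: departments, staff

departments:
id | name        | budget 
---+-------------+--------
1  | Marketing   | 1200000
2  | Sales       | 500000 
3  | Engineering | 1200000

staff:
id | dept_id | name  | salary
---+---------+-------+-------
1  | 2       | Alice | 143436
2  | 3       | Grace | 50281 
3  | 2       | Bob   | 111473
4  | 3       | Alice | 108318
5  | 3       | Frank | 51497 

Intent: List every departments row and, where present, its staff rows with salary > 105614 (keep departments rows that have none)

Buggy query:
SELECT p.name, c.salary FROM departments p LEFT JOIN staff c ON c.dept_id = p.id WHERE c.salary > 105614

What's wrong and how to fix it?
Bug: A WHERE condition on the right-hand table after LEFT JOIN drops unmatched parents

Fix: Move the right-table condition into the ON clause so unmatched parents are kept

Corrected query:
SELECT p.name, c.salary FROM departments p LEFT JOIN staff c ON c.dept_id = p.id AND c.salary > 105614

Result:
name        | salary
------------+-------
Marketing   | NULL  
Sales       | 111473
Sales       | 143436
Engineering | 108318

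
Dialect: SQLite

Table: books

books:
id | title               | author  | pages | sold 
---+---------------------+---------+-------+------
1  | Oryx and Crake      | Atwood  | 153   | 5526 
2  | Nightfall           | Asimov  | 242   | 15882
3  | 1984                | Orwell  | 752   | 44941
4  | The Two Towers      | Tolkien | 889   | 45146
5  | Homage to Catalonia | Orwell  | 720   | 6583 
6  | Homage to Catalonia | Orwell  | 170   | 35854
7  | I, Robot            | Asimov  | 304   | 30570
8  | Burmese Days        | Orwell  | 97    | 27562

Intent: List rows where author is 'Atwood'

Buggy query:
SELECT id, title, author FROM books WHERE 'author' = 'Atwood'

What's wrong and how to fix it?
Bug: Single quotes denote string literals in SQL; the column name is being compared as a constant string

Fix: Reference the column as author without single quotes

Corrected query:
SELECT id, title, author FROM books WHERE author = 'Atwood'

Result:
id | title          | author
---+----------------+-------
1  | Oryx and Crake | Atwood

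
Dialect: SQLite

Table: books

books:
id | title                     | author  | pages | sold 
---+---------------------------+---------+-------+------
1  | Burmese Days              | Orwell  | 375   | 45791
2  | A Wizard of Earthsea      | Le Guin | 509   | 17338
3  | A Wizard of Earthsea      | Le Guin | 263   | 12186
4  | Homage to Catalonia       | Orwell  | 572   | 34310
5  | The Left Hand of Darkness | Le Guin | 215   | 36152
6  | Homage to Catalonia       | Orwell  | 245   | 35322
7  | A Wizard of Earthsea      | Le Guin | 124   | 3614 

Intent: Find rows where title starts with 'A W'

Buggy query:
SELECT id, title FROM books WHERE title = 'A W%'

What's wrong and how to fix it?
Bug: '=' compares the literal string including the % character; pattern matching needs LIKE

Fix: Replace '=' with LIKE so 'A W%' is treated as a pattern

Corrected query:
SELECT id, title FROM books WHERE title LIKE 'A W%'

Result:
id | title               
---+---------------------
2  | A Wizard of Earthsea
3  | A Wizard of Earthsea
7  | A Wizard of Earthsea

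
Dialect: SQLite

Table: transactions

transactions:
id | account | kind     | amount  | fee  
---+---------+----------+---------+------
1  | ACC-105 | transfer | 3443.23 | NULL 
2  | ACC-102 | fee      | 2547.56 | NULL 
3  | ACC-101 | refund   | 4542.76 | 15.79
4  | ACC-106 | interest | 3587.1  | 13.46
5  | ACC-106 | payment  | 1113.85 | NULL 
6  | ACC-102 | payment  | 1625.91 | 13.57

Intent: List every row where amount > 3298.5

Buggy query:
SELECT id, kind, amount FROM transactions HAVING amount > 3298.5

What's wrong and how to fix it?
Bug: HAVING filters the output of aggregation, but this query has no GROUP BY and no aggregate functions, so SQLite rejects it (HAVING clause on a non-aggregate query); the condition here is per row

Fix: Use WHERE for row-level filtering

Corrected query:
SELECT id, kind, amount FROM transactions WHERE amount > 3298.5

Result:
id | kind     | amount 
---+----------+--------
1  | transfer | 3443.23
3  | refund   | 4542.76
4  | interest | 3587.1 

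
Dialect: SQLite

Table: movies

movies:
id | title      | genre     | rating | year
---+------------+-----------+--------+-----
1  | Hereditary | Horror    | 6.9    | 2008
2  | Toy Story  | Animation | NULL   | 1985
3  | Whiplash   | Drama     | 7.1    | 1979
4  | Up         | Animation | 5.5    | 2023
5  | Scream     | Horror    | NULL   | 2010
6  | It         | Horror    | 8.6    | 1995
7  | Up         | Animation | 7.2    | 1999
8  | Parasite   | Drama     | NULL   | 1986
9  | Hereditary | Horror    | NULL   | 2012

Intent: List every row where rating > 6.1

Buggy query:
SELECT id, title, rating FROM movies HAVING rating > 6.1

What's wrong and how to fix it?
Bug: This is a non-aggregate query (no GROUP BY, no aggregates), so in SQLite the HAVING clause is invalid here; a row-level condition belongs in WHERE

Fix: Use WHERE for row-level filtering

Corrected query:
SELECT id, title, rating FROM movies WHERE rating > 6.1

Result:
id | title      | rating
---+------------+-------
1  | Hereditary | 6.9   
3  | Whiplash   | 7.1   
6  | It         | 8.6   
7  | Up         | 7.2   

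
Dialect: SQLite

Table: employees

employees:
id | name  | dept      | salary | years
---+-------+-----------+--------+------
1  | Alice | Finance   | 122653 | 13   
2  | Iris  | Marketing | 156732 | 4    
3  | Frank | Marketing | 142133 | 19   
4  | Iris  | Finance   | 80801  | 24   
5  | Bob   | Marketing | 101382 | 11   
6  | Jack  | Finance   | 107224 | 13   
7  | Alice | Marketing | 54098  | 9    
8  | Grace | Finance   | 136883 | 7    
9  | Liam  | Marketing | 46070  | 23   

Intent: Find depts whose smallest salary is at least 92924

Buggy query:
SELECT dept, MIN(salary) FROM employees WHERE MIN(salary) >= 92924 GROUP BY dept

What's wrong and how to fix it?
Bug: MIN() in WHERE is a misuse of aggregate

Fix: Replace WHERE with HAVING after the GROUP BY

Corrected query:
SELECT dept, MIN(salary) FROM employees GROUP BY dept HAVING MIN(salary) >= 92924

Result:
(no rows)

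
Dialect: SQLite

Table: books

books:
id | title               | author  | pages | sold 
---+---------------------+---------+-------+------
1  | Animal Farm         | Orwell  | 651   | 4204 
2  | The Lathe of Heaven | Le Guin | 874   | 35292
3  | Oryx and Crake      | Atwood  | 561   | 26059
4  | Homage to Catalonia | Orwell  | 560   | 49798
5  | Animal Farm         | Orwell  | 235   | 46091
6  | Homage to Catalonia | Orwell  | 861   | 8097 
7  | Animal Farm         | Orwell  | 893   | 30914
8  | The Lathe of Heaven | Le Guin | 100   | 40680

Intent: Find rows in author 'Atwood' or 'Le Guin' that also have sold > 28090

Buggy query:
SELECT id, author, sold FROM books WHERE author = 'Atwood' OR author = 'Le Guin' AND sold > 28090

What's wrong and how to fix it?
Bug: AND binds tighter than OR, so this parses as author = 'Atwood' OR (author = 'Le Guin' AND sold > 28090)

Fix: Group the OR with parentheses (or use IN), then AND the threshold

Corrected query:
SELECT id, author, sold FROM books WHERE (author = 'Atwood' OR author = 'Le Guin') AND sold > 28090

Result:
id | author  | sold 
---+---------+------
2  | Le Guin | 35292
8  | Le Guin | 40680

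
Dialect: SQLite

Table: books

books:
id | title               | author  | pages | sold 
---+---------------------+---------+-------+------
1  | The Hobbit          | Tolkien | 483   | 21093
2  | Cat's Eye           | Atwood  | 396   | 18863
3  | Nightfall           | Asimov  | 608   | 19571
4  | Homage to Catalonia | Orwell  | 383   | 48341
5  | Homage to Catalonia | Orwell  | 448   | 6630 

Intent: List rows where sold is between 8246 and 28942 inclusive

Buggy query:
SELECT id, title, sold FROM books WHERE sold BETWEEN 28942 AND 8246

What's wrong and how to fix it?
Bug: BETWEEN expects the lower bound first; with 28942 AND 8246 the range is empty

Fix: Write BETWEEN 8246 AND 28942

Corrected query:
SELECT id, title, sold FROM books WHERE sold BETWEEN 8246 AND 28942

Result:
id | title      | sold 
---+------------+------
1  | The Hobbit | 21093
2  | Cat's Eye  | 18863
3  | Nightfall  | 19571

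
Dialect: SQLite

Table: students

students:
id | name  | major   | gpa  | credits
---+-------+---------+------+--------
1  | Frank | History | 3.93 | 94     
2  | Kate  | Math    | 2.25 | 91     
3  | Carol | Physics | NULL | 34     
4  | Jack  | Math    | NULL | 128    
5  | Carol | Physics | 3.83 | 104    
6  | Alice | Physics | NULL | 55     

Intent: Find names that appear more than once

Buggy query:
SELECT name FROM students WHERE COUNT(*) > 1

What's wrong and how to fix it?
Bug: COUNT(*) is an aggregate and cannot be used in WHERE

Fix: Group first, then use HAVING for the count condition

Corrected query:
SELECT name FROM students GROUP BY name HAVING COUNT(*) > 1

Result:
name 
-----
Carol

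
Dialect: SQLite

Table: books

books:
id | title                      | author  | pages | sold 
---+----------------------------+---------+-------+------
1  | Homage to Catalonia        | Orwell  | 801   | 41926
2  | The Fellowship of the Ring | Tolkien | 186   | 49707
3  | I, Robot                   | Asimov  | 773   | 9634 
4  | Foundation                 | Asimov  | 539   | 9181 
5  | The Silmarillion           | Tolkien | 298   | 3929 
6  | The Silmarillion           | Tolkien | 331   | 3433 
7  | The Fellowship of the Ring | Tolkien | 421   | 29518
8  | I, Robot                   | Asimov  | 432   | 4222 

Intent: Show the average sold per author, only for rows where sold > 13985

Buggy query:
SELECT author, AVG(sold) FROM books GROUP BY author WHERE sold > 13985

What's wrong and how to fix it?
Bug: Row-level WHERE must come before GROUP BY in the clause order

Fix: Move the WHERE clause before GROUP BY

Corrected query:
SELECT author, AVG(sold) FROM books WHERE sold > 13985 GROUP BY author

Result:
author  | AVG(sold)
--------+----------
Orwell  | 41926    
Tolkien | 39612.5  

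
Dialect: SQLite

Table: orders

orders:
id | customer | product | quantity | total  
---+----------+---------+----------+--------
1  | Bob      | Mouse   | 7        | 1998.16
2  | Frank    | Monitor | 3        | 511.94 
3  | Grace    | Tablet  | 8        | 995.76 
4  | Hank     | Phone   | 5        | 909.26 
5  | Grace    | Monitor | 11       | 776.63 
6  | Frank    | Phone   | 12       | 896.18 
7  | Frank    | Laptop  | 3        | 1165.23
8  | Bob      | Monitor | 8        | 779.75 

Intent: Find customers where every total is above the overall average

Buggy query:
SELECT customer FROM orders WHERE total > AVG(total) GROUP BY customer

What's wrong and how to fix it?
Bug: WHERE evaluates per row before aggregation, so AVG() is unavailable

Fix: Compute the overall average in a scalar subquery and compare each group's MIN against it in HAVING

Corrected query:
SELECT customer FROM orders GROUP BY customer HAVING MIN(total) > (SELECT AVG(total) FROM orders)

Result:
(no rows)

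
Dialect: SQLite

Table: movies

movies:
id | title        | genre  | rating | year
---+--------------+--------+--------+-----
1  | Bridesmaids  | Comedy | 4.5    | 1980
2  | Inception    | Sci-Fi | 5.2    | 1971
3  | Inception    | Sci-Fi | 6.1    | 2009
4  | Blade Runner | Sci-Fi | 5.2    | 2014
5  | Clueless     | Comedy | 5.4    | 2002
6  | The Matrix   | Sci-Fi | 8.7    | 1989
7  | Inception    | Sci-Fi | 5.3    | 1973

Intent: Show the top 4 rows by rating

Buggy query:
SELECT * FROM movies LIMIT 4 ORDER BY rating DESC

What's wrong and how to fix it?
Bug: LIMIT must come after ORDER BY

Fix: Sort with ORDER BY, then apply LIMIT

Corrected query:
SELECT * FROM movies ORDER BY rating DESC LIMIT 4

Result:
id | title      | genre  | rating | year
---+------------+--------+--------+-----
6  | The Matrix | Sci-Fi | 8.7    | 1989
3  | Inception  | Sci-Fi | 6.1    | 2009
5  | Clueless   | Comedy | 5.4    | 2002
7  | Inception  | Sci-Fi | 5.3    | 1973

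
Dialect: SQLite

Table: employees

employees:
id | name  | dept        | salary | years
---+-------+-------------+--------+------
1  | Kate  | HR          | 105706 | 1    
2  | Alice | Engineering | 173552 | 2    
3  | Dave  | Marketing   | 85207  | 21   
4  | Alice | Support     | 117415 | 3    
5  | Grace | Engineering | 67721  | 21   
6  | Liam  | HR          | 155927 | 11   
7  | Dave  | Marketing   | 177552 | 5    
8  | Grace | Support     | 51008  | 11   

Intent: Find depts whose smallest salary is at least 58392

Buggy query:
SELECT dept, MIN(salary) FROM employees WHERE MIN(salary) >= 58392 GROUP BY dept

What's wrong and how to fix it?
Bug: Aggregates like MIN are computed per group after WHERE runs

Fix: Use HAVING for the per-group MIN condition

Corrected query:
SELECT dept, MIN(salary) FROM employees GROUP BY dept HAVING MIN(salary) >= 58392

Result:
dept        | MIN(salary)
------------+------------
Engineering | 67721      
HR          | 105706     
Marketing   | 85207      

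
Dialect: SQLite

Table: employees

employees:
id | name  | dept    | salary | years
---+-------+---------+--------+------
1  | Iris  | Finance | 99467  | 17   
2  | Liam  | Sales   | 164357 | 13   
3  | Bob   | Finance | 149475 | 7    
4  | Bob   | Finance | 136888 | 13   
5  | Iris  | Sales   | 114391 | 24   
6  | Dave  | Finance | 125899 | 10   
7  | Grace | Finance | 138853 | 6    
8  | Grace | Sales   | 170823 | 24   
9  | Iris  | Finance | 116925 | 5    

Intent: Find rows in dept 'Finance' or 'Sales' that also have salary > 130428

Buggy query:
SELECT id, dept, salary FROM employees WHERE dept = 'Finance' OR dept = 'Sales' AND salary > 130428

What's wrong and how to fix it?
Bug: AND binds tighter than OR, so this parses as dept = 'Finance' OR (dept = 'Sales' AND salary > 130428)

Fix: Group the OR with parentheses (or use IN), then AND the threshold

Corrected query:
SELECT id, dept, salary FROM employees WHERE (dept = 'Finance' OR dept = 'Sales') AND salary > 130428

Result:
id | dept    | salary
---+---------+-------
2  | Sales   | 164357
3  | Finance | 149475
4  | Finance | 136888
7  | Finance | 138853
8  | Sales   | 170823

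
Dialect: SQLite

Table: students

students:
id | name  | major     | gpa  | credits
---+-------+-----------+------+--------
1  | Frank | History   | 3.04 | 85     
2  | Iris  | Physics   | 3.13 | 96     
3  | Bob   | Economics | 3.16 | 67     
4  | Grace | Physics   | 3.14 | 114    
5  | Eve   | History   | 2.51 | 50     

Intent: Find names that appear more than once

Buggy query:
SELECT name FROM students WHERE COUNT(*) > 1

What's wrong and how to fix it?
Bug: WHERE can't reference COUNT(*); aggregates are computed after WHERE

Fix: Group first, then use HAVING for the count condition

Corrected query:
SELECT name FROM students GROUP BY name HAVING COUNT(*) > 1

Result:
(no rows)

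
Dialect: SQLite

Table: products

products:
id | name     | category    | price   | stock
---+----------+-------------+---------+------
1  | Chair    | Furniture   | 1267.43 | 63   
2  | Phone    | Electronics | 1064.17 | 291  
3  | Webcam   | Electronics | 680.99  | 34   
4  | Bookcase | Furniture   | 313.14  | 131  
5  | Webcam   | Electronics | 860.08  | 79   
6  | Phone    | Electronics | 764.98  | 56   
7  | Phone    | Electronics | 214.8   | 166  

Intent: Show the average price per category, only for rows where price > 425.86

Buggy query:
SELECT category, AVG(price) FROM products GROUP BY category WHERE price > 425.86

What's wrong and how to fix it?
Bug: WHERE cannot follow GROUP BY

Fix: Place WHERE between FROM and GROUP BY

Corrected query:
SELECT category, AVG(price) FROM products WHERE price > 425.86 GROUP BY category

Result:
category    | AVG(price)
------------+-----------
Electronics | 842.555   
Furniture   | 1267.43   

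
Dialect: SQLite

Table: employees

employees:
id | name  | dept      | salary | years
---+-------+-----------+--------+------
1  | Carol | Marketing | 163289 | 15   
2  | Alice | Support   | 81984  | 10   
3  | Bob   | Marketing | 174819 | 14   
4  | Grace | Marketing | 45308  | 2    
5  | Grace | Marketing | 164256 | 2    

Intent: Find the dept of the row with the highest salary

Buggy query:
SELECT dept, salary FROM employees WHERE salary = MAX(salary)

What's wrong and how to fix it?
Bug: MAX(salary) is an aggregate and cannot be used directly in WHERE

Fix: Use a subquery: WHERE salary = (SELECT MAX(salary) FROM employees)

Corrected query:
SELECT dept, salary FROM employees WHERE salary = (SELECT MAX(salary) FROM employees)

Result:
dept      | salary
----------+-------
Marketing | 174819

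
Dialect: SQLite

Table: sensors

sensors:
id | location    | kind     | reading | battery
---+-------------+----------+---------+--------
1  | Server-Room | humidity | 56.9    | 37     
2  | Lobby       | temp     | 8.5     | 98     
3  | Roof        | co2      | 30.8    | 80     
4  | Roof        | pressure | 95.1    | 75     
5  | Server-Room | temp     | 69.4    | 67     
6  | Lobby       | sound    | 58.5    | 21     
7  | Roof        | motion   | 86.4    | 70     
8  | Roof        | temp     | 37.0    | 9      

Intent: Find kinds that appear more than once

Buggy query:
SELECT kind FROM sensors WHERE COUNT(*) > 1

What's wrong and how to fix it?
Bug: WHERE can't reference COUNT(*); aggregates are computed after WHERE

Fix: Group first, then use HAVING for the count condition

Corrected query:
SELECT kind FROM sensors GROUP BY kind HAVING COUNT(*) > 1

Result:
kind
----
temp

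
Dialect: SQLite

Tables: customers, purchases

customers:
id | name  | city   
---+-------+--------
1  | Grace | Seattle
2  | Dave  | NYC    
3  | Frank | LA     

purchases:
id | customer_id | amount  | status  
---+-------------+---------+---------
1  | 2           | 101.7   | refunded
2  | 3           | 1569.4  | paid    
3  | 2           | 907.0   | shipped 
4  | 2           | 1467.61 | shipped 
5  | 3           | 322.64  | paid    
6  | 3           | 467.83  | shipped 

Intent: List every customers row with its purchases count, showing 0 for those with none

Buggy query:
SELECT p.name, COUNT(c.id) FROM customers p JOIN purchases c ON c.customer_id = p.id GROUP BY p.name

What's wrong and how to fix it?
Bug: INNER JOIN drops customers rows that have no matching purchases rows

Fix: Switch to LEFT JOIN to retain unmatched parent rows

Corrected query:
SELECT p.name, COUNT(c.id) FROM customers p LEFT JOIN purchases c ON c.customer_id = p.id GROUP BY p.name

Result:
name  | COUNT(c.id)
------+------------
Dave  | 3          
Frank | 3          
Grace | 0          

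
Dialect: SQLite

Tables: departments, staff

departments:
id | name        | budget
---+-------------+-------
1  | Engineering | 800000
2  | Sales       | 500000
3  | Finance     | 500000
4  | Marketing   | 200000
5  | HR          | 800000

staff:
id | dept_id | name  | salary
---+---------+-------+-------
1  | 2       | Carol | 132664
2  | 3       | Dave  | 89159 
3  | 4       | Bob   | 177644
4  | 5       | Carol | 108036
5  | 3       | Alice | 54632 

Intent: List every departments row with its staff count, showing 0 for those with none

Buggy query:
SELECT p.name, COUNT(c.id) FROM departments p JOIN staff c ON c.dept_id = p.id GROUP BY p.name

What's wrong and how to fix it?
Bug: An inner join excludes parents with zero children

Fix: Use LEFT JOIN so parents without children still appear (COUNT(c.id) gives 0)

Corrected query:
SELECT p.name, COUNT(c.id) FROM departments p LEFT JOIN staff c ON c.dept_id = p.id GROUP BY p.name

Result:
name        | COUNT(c.id)
------------+------------
Engineering | 0          
Finance     | 2          
HR          | 1          
Marketing   | 1          
Sales       | 1          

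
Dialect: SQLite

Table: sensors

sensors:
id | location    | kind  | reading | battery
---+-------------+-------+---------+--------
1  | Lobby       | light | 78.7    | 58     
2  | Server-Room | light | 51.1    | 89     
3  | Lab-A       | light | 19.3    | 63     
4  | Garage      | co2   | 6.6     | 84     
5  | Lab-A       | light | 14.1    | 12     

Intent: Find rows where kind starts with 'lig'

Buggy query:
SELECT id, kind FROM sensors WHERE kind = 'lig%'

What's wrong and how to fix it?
Bug: '=' compares the literal string including the % character; pattern matching needs LIKE

Fix: Replace '=' with LIKE so 'lig%' is treated as a pattern

Corrected query:
SELECT id, kind FROM sensors WHERE kind LIKE 'lig%'

Result:
id | kind 
---+------
1  | light
2  | light
3  | light
5  | light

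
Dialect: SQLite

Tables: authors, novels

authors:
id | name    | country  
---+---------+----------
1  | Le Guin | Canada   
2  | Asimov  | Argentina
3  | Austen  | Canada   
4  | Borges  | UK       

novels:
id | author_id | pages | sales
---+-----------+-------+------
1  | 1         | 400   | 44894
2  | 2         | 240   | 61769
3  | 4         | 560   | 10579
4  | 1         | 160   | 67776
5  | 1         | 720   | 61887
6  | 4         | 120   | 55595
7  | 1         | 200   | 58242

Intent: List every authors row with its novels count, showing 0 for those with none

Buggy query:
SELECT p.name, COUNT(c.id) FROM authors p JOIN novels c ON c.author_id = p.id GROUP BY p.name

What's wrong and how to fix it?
Bug: INNER JOIN drops authors rows that have no matching novels rows

Fix: Use LEFT JOIN so parents without children still appear (COUNT(c.id) gives 0)

Corrected query:
SELECT p.name, COUNT(c.id) FROM authors p LEFT JOIN novels c ON c.author_id = p.id GROUP BY p.name

Result:
name    | COUNT(c.id)
--------+------------
Asimov  | 1          
Austen  | 0          
Borges  | 2          
Le Guin | 4          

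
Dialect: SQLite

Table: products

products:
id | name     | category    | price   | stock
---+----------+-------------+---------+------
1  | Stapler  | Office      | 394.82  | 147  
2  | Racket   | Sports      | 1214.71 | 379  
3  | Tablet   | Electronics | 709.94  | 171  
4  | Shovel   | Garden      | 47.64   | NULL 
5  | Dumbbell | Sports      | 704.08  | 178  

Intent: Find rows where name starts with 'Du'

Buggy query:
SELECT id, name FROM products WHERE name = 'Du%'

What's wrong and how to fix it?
Bug: Wildcards only work with LIKE; '=' treats '%' as a literal character

Fix: Use LIKE for wildcard pattern matching

Corrected query:
SELECT id, name FROM products WHERE name LIKE 'Du%'

Result:
id | name    
---+---------
5  | Dumbbell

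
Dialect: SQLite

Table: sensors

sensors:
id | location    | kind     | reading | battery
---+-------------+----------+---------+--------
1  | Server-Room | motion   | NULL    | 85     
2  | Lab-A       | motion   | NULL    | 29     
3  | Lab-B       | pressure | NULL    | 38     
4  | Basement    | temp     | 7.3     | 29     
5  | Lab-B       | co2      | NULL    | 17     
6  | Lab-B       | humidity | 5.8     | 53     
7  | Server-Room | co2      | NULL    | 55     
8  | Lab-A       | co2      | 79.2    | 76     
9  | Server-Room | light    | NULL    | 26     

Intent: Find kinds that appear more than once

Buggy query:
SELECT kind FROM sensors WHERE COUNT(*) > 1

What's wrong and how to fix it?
Bug: WHERE can't reference COUNT(*); aggregates are computed after WHERE

Fix: Group first, then use HAVING for the count condition

Corrected query:
SELECT kind FROM sensors GROUP BY kind HAVING COUNT(*) > 1

Result:
kind  
------
co2   
motion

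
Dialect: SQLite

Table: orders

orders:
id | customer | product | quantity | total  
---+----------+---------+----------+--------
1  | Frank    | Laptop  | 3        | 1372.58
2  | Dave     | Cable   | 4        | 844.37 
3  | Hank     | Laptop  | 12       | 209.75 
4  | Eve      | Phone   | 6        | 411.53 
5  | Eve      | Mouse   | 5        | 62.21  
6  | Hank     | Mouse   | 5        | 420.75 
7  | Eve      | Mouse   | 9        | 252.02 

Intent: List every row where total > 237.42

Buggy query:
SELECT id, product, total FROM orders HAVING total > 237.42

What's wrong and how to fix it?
Bug: This is a non-aggregate query (no GROUP BY, no aggregates), so in SQLite the HAVING clause is invalid here; a row-level condition belongs in WHERE

Fix: Replace HAVING with WHERE since the condition applies to individual rows

Corrected query:
SELECT id, product, total FROM orders WHERE total > 237.42

Result:
id | product | total  
---+---------+--------
1  | Laptop  | 1372.58
2  | Cable   | 844.37 
4  | Phone   | 411.53 
6  | Mouse   | 420.75 
7  | Mouse   | 252.02 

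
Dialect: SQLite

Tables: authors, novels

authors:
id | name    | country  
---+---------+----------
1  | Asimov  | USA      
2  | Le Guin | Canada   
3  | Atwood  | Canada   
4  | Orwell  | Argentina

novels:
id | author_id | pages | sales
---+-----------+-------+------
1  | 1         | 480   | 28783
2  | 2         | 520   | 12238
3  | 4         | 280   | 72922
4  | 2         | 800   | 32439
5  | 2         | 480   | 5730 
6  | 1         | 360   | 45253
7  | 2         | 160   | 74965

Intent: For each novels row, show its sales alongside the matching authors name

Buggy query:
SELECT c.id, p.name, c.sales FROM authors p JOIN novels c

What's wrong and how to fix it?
Bug: JOIN with no ON clause produces a cartesian product; every novels row pairs with every authors row

Fix: Add ON c.author_id = p.id to the JOIN

Corrected query:
SELECT c.id, p.name, c.sales FROM authors p JOIN novels c ON c.author_id = p.id

Result:
id | name    | sales
---+---------+------
1  | Asimov  | 28783
2  | Le Guin | 12238
3  | Orwell  | 72922
4  | Le Guin | 32439
5  | Le Guin | 5730 
6  | Asimov  | 45253
7  | Le Guin | 74965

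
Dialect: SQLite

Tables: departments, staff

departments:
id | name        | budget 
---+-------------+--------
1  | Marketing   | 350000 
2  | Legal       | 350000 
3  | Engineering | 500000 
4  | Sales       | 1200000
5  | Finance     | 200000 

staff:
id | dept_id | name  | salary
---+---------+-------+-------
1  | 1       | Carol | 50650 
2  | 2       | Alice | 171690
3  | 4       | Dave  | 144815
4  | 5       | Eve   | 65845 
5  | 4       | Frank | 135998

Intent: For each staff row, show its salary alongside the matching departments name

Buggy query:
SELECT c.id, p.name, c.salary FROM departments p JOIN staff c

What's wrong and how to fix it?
Bug: Missing join condition: each staff row is matched to all departments rows instead of just its own

Fix: Add ON c.dept_id = p.id to the JOIN

Corrected query:
SELECT c.id, p.name, c.salary FROM departments p JOIN staff c ON c.dept_id = p.id

Result:
id | name      | salary
---+-----------+-------
1  | Marketing | 50650 
2  | Legal     | 171690
3  | Sales     | 144815
4  | Finance   | 65845 
5  | Sales     | 135998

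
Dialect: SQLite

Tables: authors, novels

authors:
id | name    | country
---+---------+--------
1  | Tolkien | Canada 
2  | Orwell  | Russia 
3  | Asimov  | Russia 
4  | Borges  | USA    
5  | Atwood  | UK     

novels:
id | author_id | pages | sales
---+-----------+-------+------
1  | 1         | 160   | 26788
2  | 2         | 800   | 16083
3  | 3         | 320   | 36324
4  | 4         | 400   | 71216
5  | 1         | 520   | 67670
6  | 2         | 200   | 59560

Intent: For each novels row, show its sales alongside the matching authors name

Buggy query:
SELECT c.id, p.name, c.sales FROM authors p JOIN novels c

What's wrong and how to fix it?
Bug: Missing join condition: each novels row is matched to all authors rows instead of just its own

Fix: Add ON c.author_id = p.id to the JOIN

Corrected query:
SELECT c.id, p.name, c.sales FROM authors p JOIN novels c ON c.author_id = p.id

Result:
id | name    | sales
---+---------+------
1  | Tolkien | 26788
2  | Orwell  | 16083
3  | Asimov  | 36324
4  | Borges  | 71216
5  | Tolkien | 67670
6  | Orwell  | 59560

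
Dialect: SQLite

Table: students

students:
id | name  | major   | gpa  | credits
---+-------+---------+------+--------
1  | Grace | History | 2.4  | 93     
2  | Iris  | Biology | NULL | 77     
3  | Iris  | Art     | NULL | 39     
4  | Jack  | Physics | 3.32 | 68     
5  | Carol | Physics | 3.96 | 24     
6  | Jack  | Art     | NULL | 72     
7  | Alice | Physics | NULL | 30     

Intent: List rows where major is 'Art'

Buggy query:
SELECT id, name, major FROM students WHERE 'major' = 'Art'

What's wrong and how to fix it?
Bug: 'major' in single quotes is a string literal, not the column; the comparison is literal-vs-literal and never true

Fix: Remove the quotes around the column name (or use double quotes for an identifier)

Corrected query:
SELECT id, name, major FROM students WHERE major = 'Art'

Result:
id | name | major
---+------+------
3  | Iris | Art  
6  | Jack | Art  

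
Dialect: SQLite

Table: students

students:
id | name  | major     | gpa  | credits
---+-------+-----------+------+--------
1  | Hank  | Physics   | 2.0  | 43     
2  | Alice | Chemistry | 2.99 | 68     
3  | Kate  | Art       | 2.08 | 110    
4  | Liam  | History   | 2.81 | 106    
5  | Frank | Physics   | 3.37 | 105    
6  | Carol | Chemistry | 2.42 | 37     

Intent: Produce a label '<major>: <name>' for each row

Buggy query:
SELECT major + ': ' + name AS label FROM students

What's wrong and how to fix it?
Bug: '+' is numeric addition; on text columns SQLite converts them to 0 instead of concatenating

Fix: Use the || operator for string concatenation

Corrected query:
SELECT major || ': ' || name AS label FROM students

Result:
label           
----------------
Physics: Hank   
Chemistry: Alice
Art: Kate       
History: Liam   
Physics: Frank  
Chemistry: Carol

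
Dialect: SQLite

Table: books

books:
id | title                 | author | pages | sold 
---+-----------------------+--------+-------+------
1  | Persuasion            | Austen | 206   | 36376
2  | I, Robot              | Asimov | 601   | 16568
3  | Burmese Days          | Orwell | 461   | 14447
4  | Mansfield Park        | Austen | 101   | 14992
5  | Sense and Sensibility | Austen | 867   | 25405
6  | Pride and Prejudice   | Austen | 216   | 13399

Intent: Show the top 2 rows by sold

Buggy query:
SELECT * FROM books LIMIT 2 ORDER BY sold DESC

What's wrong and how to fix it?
Bug: LIMIT must come after ORDER BY

Fix: Swap the clauses: ORDER BY first, then LIMIT

Corrected query:
SELECT * FROM books ORDER BY sold DESC LIMIT 2

Result:
id | title                 | author | pages | sold 
---+-----------------------+--------+-------+------
1  | Persuasion            | Austen | 206   | 36376
5  | Sense and Sensibility | Austen | 867   | 25405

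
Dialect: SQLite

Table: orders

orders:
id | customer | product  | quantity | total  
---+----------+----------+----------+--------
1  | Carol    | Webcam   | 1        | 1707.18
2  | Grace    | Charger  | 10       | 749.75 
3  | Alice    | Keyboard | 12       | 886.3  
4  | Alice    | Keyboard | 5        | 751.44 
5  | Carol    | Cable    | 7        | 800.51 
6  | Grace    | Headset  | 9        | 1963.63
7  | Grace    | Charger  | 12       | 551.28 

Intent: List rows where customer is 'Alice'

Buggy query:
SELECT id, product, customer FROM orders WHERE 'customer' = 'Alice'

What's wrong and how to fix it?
Bug: Single quotes denote string literals in SQL; the column name is being compared as a constant string

Fix: Reference the column as customer without single quotes

Corrected query:
SELECT id, product, customer FROM orders WHERE customer = 'Alice'

Result:
id | product  | customer
---+----------+---------
3  | Keyboard | Alice   
4  | Keyboard | Alice   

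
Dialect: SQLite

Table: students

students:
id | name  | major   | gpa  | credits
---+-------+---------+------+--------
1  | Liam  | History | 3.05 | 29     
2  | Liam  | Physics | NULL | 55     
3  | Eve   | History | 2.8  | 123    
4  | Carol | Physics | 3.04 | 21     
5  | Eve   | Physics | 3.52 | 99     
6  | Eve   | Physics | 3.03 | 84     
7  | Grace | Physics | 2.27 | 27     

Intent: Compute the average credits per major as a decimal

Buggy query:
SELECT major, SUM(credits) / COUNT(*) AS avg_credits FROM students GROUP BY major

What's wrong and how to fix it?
Bug: Both operands are integers, so '/' performs integer division and truncates

Fix: Multiply by 1.0 (or CAST to REAL) to force floating-point division

Corrected query:
SELECT major, SUM(credits) * 1.0 / COUNT(*) AS avg_credits FROM students GROUP BY major

Result:
major   | avg_credits
--------+------------
History | 76         
Physics | 57.2       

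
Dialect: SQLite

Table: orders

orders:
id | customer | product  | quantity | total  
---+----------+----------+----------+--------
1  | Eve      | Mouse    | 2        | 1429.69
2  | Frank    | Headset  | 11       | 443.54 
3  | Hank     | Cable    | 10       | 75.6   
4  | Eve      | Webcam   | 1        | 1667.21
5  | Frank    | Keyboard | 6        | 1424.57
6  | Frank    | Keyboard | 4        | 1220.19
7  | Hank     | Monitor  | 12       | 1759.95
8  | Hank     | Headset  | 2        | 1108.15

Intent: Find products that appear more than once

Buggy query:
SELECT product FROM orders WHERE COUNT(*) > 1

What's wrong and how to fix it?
Bug: COUNT(*) is an aggregate and cannot be used in WHERE

Fix: Group first, then use HAVING for the count condition

Corrected query:
SELECT product FROM orders GROUP BY product HAVING COUNT(*) > 1

Result:
product 
--------
Headset 
Keyboard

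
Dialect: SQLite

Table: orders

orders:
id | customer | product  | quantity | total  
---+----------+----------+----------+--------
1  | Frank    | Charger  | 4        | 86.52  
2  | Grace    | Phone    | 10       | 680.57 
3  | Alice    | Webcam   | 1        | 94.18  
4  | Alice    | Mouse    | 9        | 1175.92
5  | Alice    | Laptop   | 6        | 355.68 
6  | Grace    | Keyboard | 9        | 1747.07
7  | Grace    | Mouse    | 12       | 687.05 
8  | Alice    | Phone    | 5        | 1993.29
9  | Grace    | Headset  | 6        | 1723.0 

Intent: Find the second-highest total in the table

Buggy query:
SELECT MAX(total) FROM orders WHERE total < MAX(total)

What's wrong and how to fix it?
Bug: The inner MAX is an aggregate inside WHERE, which is not allowed

Fix: Put the inner MAX in a scalar subquery

Corrected query:
SELECT MAX(total) FROM orders WHERE total < (SELECT MAX(total) FROM orders)

Result:
MAX(total)
----------
1747.07   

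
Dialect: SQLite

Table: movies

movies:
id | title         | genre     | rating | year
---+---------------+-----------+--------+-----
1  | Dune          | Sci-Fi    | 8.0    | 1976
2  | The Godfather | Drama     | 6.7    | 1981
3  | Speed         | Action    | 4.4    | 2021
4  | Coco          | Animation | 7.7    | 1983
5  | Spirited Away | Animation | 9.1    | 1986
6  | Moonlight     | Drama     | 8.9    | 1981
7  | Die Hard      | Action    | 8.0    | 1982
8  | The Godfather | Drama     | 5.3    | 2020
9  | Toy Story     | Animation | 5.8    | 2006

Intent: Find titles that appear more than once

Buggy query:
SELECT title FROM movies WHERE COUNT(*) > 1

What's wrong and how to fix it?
Bug: WHERE can't reference COUNT(*); aggregates are computed after WHERE

Fix: Group first, then use HAVING for the count condition

Corrected query:
SELECT title FROM movies GROUP BY title HAVING COUNT(*) > 1

Result:
title        
-------------
The Godfather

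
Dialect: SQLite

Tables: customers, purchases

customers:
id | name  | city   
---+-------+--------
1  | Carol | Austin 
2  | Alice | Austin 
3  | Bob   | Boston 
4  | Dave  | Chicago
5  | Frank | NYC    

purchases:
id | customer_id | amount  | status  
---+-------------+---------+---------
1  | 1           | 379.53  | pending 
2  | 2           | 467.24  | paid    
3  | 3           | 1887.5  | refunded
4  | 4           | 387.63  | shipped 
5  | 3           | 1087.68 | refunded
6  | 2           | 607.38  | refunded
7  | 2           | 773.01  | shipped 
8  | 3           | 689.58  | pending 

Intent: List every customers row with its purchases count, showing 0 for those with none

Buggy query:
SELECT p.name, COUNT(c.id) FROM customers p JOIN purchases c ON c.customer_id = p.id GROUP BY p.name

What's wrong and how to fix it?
Bug: INNER JOIN drops customers rows that have no matching purchases rows

Fix: Switch to LEFT JOIN to retain unmatched parent rows

Corrected query:
SELECT p.name, COUNT(c.id) FROM customers p LEFT JOIN purchases c ON c.customer_id = p.id GROUP BY p.name

Result:
name  | COUNT(c.id)
------+------------
Alice | 3          
Bob   | 3          
Carol | 1          
Dave  | 1          
Frank | 0          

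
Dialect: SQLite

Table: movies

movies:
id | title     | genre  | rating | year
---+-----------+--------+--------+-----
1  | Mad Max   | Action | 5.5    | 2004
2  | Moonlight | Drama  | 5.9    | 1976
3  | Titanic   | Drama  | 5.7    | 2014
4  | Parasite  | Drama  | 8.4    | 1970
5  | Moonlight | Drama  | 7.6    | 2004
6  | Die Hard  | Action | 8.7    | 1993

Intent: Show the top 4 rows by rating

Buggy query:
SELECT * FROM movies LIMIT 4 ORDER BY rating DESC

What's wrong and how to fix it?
Bug: LIMIT must come after ORDER BY

Fix: Sort with ORDER BY, then apply LIMIT

Corrected query:
SELECT * FROM movies ORDER BY rating DESC LIMIT 4

Result:
id | title     | genre  | rating | year
---+-----------+--------+--------+-----
6  | Die Hard  | Action | 8.7    | 1993
4  | Parasite  | Drama  | 8.4    | 1970
5  | Moonlight | Drama  | 7.6    | 2004
2  | Moonlight | Drama  | 5.9    | 1976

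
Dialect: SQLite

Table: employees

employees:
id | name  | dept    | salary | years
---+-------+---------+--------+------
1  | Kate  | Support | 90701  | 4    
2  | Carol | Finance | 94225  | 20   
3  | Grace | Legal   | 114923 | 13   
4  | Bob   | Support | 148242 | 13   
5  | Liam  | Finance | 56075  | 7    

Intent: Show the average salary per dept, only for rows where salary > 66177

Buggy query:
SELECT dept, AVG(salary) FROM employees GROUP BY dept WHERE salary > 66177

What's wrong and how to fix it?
Bug: WHERE cannot follow GROUP BY

Fix: Move the WHERE clause before GROUP BY

Corrected query:
SELECT dept, AVG(salary) FROM employees WHERE salary > 66177 GROUP BY dept

Result:
dept    | AVG(salary)
--------+------------
Finance | 94225      
Legal   | 114923     
Support | 119471.5   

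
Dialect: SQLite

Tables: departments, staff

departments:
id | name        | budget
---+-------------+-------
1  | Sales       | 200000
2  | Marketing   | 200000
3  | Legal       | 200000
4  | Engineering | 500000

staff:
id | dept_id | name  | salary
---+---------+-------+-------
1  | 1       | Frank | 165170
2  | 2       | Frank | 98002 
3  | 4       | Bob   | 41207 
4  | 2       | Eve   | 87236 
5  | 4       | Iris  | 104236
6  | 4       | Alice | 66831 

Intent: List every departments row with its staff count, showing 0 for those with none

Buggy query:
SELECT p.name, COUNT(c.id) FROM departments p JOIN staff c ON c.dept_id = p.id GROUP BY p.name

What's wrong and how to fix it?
Bug: An inner join excludes parents with zero children

Fix: Use LEFT JOIN so parents without children still appear (COUNT(c.id) gives 0)

Corrected query:
SELECT p.name, COUNT(c.id) FROM departments p LEFT JOIN staff c ON c.dept_id = p.id GROUP BY p.name

Result:
name        | COUNT(c.id)
------------+------------
Engineering | 3          
Legal       | 0          
Marketing   | 2          
Sales       | 1          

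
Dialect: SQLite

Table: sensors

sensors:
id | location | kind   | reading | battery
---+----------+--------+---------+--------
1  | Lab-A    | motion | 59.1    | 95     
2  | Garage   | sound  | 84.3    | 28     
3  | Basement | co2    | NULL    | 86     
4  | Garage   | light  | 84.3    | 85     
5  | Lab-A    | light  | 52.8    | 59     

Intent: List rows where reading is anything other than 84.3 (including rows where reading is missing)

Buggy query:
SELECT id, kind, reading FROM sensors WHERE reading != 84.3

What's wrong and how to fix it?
Bug: 'reading != 84.3' is unknown when reading is NULL, so NULL rows are silently excluded

Fix: Add an explicit OR reading IS NULL to include the missing-value rows

Corrected query:
SELECT id, kind, reading FROM sensors WHERE reading != 84.3 OR reading IS NULL

Result:
id | kind   | reading
---+--------+--------
1  | motion | 59.1   
3  | co2    | NULL   
5  | light  | 52.8   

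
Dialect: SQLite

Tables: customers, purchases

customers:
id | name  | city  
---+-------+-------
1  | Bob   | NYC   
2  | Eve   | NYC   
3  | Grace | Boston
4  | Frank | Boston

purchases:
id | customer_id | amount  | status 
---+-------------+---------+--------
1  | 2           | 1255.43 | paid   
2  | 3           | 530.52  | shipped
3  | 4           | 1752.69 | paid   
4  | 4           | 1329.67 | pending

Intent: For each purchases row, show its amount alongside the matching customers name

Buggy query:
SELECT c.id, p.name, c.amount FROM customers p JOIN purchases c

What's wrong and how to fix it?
Bug: Missing join condition: each purchases row is matched to all customers rows instead of just its own

Fix: Add ON c.customer_id = p.id to the JOIN

Corrected query:
SELECT c.id, p.name, c.amount FROM customers p JOIN purchases c ON c.customer_id = p.id

Result:
id | name  | amount 
---+-------+--------
1  | Eve   | 1255.43
2  | Grace | 530.52 
3  | Frank | 1752.69
4  | Frank | 1329.67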